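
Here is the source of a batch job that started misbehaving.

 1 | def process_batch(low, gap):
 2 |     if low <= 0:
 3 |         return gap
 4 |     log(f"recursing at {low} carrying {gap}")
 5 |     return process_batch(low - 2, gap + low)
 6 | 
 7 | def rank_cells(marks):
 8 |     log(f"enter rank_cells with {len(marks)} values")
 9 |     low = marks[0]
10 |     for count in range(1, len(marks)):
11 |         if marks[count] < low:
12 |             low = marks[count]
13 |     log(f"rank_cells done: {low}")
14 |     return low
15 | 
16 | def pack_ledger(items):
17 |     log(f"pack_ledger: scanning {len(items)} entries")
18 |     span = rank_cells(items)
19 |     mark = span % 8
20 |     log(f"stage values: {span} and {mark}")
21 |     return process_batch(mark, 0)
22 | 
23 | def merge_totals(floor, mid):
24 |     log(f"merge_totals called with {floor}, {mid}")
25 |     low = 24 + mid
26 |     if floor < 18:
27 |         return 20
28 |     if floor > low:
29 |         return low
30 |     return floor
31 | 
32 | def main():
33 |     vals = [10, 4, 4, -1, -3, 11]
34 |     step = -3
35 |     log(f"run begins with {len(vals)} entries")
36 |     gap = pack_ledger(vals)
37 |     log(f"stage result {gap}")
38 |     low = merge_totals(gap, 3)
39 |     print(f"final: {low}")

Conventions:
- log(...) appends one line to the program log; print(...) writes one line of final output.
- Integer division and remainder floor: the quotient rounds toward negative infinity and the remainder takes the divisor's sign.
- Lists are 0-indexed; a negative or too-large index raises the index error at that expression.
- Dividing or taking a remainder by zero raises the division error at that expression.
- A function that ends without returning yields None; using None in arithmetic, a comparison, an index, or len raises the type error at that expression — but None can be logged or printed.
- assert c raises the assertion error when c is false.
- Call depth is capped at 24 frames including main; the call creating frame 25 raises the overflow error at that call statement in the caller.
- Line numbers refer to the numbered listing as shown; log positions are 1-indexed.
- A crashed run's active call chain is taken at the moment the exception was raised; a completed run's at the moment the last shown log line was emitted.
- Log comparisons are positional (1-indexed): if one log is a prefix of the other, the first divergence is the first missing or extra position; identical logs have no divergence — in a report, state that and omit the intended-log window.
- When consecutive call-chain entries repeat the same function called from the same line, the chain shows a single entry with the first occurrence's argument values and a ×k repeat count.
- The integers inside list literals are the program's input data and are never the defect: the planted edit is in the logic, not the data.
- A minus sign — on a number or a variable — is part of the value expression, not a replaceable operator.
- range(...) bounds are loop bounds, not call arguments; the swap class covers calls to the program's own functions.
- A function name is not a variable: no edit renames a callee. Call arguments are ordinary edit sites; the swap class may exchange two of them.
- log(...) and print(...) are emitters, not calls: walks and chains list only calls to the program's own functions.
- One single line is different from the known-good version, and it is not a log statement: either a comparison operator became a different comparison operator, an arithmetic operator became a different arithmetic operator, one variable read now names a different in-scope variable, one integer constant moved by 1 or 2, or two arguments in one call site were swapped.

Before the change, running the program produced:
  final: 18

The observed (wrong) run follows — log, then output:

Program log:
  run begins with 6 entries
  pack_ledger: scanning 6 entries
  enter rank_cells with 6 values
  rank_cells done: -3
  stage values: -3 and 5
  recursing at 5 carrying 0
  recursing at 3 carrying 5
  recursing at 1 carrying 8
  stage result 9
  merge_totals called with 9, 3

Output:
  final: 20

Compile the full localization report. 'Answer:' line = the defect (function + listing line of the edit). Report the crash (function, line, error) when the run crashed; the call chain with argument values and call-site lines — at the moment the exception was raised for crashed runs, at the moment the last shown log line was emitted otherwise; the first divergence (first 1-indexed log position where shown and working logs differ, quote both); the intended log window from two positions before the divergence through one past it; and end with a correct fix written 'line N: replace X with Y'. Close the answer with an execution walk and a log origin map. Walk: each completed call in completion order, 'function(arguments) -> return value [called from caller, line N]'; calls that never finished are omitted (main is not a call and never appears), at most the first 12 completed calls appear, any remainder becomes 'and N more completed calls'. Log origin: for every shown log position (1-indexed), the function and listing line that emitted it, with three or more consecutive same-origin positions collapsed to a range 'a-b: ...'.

Answer: the defect is in merge_totals at line 27.
Core observation: The logs agree in full; only the final output differs.
Call chain: main -> merge_totals(9, 3) (called at line 38).
First divergence: none; the two logs match at every position.
Execution walk:
  rank_cells([10, 4, 4, -1, -3, 11]) -> -3  [called from pack_ledger, line 18]
  process_batch(-1, 9) -> 9  [called from process_batch, line 5]
  process_batch(1, 8) -> 9  [called from process_batch, line 5]
  process_batch(3, 5) -> 9  [called from process_batch, line 5]
  process_batch(5, 0) -> 9  [called from pack_ledger, line 21]
  pack_ledger([10, 4, 4, -1, -3, 11]) -> 9  [called from main, line 36]
  merge_totals(9, 3) -> 20  [called from main, line 38]
Origin of each log line:
  1: from main, line 35
  2: from pack_ledger, line 17
  3: from rank_cells, line 8
  4: from rank_cells, line 13
  5: from pack_ledger, line 20
  6-8: from process_batch, line 4
  9: from main, line 37
  10: from merge_totals, line 24
A correct fix: line 27: replace `20` with `18`.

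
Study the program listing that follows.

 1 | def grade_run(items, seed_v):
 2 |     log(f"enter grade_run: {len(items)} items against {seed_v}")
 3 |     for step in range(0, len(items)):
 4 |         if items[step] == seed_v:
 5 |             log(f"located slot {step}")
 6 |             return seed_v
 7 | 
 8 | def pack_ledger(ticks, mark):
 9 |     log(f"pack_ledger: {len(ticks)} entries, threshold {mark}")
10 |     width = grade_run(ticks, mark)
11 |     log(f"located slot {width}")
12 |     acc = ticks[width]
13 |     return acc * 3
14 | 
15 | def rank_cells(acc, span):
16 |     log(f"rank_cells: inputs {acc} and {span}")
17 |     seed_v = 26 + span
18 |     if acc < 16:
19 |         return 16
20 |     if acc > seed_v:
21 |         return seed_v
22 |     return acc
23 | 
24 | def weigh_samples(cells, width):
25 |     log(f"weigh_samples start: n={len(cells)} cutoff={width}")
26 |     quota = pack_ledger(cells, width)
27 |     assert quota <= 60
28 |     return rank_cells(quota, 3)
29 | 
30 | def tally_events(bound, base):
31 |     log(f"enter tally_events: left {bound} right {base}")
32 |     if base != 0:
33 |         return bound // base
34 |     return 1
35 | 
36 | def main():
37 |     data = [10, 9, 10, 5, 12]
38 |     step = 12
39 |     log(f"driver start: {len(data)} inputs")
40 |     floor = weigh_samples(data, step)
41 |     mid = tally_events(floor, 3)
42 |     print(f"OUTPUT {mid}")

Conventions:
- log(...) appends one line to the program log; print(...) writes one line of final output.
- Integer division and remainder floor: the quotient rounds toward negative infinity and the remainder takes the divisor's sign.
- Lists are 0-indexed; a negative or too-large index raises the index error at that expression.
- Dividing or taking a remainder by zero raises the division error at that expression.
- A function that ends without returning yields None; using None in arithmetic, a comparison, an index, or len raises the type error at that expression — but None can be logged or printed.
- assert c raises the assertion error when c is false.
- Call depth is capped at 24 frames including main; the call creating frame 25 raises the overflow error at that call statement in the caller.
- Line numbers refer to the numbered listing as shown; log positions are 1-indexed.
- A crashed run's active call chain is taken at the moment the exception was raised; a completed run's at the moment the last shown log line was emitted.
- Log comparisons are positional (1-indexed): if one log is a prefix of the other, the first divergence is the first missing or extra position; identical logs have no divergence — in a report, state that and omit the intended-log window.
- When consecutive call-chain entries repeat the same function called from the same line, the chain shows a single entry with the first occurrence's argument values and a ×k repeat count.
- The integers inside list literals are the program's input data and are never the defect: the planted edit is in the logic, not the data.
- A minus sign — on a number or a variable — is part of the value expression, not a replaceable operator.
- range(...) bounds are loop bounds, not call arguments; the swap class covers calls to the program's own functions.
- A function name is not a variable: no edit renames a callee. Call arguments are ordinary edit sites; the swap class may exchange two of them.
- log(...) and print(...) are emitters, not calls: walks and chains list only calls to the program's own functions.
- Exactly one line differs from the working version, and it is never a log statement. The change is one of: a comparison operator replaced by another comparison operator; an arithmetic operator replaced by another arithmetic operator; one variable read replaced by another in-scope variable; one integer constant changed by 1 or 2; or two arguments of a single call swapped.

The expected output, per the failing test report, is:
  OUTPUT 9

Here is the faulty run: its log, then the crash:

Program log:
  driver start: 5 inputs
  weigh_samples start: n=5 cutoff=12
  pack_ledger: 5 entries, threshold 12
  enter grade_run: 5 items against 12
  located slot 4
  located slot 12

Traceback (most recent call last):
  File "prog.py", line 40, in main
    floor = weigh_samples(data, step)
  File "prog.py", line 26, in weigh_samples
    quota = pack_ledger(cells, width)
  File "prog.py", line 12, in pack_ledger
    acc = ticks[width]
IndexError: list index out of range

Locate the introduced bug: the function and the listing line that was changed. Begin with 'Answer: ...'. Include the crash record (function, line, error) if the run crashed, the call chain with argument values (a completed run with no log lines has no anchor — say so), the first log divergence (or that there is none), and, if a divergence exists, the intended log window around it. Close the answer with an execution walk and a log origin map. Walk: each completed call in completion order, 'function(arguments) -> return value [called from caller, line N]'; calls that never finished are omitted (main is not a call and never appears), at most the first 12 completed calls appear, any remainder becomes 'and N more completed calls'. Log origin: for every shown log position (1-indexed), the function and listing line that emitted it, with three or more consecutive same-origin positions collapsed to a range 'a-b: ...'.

Answer: the defect is in grade_run at line 6.
Core observation: Position 6 is the first bad log line: 'located slot 12' should read 'located slot 4'.
Crash: pack_ledger, line 12, IndexError.
Call chain: main -> weigh_samples([10, 9, 10, 5, 12], 12) (called at line 40) -> pack_ledger([10, 9, 10, 5, 12], 12) (called at line 26).
First divergence: at position 6 the run shows 'located slot 12' where the working version logs 'located slot 4'.
Intended log window:
  4: enter grade_run: 5 items against 12
  5: located slot 4
  6: located slot 4
  7: rank_cells: inputs 36 and 3
Execution walk:
  grade_run([10, 9, 10, 5, 12], 12) -> 12  [called from pack_ledger, line 10]
Log origins:
  1: from main, line 39
  2: from weigh_samples, line 25
  3: from pack_ledger, line 9
  4: from grade_run, line 2
  5: from grade_run, line 5
  6: from pack_ledger, line 11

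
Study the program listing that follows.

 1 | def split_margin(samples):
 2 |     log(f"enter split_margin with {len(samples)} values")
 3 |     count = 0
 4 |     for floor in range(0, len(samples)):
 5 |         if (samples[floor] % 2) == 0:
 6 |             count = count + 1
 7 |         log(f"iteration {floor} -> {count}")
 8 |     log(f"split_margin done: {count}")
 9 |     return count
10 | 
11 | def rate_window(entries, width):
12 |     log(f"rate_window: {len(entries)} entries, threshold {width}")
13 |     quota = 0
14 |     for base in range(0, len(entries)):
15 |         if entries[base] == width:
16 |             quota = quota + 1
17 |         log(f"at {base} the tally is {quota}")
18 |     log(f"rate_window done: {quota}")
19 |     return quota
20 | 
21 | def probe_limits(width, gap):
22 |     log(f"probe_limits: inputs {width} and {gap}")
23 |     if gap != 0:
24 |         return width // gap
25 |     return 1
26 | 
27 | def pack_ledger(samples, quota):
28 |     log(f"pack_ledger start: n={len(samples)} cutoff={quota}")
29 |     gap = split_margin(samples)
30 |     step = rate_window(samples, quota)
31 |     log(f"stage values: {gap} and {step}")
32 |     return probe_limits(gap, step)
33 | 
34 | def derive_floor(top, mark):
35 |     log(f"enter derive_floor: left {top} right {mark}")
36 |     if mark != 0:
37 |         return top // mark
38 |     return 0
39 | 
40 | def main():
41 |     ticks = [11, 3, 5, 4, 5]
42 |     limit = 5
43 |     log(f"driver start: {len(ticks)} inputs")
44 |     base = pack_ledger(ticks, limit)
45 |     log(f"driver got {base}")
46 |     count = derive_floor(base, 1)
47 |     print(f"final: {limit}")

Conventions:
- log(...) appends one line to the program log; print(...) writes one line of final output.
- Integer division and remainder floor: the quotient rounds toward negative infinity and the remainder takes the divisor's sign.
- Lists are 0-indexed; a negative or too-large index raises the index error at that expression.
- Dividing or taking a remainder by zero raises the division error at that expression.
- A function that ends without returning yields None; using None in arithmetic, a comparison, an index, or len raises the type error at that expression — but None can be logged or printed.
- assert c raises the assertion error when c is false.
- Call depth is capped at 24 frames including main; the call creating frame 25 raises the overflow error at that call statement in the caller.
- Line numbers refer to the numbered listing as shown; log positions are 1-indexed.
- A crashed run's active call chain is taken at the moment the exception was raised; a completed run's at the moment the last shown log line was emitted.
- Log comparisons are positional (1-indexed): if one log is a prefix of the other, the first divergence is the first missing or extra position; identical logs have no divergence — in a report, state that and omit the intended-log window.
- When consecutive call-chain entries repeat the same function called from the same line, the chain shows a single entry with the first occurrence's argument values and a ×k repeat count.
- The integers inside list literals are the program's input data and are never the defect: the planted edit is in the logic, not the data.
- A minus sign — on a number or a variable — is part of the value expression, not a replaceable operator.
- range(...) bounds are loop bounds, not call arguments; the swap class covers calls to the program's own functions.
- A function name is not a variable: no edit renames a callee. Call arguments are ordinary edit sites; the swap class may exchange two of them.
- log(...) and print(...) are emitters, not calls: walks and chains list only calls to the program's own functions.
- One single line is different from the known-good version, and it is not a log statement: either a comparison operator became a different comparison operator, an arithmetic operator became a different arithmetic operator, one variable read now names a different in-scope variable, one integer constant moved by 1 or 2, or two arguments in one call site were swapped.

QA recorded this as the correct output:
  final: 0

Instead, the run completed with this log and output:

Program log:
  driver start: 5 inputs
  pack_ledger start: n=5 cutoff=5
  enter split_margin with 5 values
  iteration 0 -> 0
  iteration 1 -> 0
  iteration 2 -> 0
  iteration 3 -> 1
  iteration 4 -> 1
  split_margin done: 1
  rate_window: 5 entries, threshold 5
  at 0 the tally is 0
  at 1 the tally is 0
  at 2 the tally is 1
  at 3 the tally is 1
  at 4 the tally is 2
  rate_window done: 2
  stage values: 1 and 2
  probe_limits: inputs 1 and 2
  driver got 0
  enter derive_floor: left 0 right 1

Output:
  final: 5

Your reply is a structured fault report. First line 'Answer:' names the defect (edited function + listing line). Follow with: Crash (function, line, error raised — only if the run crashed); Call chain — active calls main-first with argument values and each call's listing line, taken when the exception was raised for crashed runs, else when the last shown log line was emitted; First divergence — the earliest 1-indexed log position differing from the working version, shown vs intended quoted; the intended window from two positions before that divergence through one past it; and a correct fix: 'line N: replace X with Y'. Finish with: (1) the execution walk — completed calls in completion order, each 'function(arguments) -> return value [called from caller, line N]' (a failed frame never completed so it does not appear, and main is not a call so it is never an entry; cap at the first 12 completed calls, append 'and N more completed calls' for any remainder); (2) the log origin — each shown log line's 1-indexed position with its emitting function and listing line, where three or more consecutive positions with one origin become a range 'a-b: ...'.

Answer: the defect is in main at line 47.
Key fact: Nothing in the log betrays the bug — only the output does.
Call chain: main -> derive_floor(0, 1) (called at line 46).
First divergence: none (the log streams are identical).
Execution walk:
  split_margin([11, 3, 5, 4, 5]) -> 1  [called from pack_ledger, line 29]
  rate_window([11, 3, 5, 4, 5], 5) -> 2  [called from pack_ledger, line 30]
  probe_limits(1, 2) -> 0  [called from pack_ledger, line 32]
  pack_ledger([11, 3, 5, 4, 5], 5) -> 0  [called from main, line 44]
  derive_floor(0, 1) -> 0  [called from main, line 46]
Origin of each log line:
  1: from main, line 43
  2: from pack_ledger, line 28
  3: from split_margin, line 2
  4-8: from split_margin, line 7
  9: from split_margin, line 8
  10: from rate_window, line 12
  11-15: from rate_window, line 17
  16: from rate_window, line 18
  17: from pack_ledger, line 31
  18: from probe_limits, line 22
  19: from main, line 45
  20: from derive_floor, line 35
A correct fix: line 47: replace `limit` with `count`.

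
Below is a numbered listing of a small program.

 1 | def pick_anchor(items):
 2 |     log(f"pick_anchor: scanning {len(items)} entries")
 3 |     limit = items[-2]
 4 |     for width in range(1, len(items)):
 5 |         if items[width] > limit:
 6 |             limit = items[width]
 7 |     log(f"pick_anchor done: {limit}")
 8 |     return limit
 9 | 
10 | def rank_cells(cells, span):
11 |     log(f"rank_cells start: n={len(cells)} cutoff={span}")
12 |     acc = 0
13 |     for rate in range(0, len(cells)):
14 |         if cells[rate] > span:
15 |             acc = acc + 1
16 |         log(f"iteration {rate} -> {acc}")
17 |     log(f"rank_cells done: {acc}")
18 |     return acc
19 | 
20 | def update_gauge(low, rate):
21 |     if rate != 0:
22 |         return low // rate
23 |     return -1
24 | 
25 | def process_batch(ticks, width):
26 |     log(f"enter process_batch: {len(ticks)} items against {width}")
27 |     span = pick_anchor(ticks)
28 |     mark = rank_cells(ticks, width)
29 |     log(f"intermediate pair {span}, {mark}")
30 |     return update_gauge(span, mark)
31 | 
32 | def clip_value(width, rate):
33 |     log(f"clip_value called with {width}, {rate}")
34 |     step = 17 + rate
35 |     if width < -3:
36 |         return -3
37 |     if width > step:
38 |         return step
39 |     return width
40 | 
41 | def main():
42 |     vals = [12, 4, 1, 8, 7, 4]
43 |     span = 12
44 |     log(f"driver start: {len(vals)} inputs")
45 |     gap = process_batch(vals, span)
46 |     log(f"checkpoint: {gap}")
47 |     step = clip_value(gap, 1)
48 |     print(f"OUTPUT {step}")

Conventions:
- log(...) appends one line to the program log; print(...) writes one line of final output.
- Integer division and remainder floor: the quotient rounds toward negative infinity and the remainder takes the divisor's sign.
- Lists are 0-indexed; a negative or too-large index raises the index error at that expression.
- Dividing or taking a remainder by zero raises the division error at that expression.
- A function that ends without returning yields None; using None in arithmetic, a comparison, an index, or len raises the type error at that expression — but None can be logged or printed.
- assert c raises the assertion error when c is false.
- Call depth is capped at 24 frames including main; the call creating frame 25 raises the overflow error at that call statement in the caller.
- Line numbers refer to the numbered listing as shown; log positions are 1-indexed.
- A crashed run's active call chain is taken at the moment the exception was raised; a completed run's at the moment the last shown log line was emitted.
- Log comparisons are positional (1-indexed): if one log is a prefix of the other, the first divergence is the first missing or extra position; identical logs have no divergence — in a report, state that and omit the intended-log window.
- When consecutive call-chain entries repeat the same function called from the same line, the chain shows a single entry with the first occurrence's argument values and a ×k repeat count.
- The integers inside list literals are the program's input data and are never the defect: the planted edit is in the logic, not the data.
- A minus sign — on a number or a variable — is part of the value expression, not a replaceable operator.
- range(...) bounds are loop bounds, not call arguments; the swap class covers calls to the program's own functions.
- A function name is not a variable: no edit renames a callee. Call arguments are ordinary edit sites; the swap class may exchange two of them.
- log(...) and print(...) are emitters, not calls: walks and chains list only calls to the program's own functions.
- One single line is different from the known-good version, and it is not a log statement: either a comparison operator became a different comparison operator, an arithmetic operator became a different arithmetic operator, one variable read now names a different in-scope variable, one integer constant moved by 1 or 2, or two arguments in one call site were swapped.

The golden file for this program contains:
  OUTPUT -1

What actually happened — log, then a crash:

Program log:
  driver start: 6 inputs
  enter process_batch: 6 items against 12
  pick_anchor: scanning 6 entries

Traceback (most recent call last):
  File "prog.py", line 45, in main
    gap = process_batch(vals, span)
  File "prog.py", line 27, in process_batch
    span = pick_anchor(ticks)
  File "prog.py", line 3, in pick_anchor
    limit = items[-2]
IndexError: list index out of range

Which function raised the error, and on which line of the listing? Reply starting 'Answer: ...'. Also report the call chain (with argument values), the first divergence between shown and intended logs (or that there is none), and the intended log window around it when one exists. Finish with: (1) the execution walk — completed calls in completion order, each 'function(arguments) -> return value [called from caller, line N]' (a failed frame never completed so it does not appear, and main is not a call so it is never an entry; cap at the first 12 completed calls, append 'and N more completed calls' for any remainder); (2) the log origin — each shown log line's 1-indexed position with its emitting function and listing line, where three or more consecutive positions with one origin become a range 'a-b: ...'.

Answer: the error was raised in pick_anchor, line 3.
Core observation: The shown log is a 3-line prefix of the intended one, whose next entry is 'pick_anchor done: 12'.
Call chain: main -> process_batch([12, 4, 1, 8, 7, 4], 12) (called at line 45) -> pick_anchor([12, 4, 1, 8, 7, 4]) (called at line 27).
First divergence: position 4 (shown log ended at 3 lines; the working version continues: 'pick_anchor done: 12').
Intended log window:
  2: enter process_batch: 6 items against 12
  3: pick_anchor: scanning 6 entries
  4: pick_anchor done: 12
  5: rank_cells start: n=6 cutoff=12
Execution walk:
  (no call completed)
Log origin:
  1 — main, line 44
  2 — process_batch, line 26
  3 — pick_anchor, line 2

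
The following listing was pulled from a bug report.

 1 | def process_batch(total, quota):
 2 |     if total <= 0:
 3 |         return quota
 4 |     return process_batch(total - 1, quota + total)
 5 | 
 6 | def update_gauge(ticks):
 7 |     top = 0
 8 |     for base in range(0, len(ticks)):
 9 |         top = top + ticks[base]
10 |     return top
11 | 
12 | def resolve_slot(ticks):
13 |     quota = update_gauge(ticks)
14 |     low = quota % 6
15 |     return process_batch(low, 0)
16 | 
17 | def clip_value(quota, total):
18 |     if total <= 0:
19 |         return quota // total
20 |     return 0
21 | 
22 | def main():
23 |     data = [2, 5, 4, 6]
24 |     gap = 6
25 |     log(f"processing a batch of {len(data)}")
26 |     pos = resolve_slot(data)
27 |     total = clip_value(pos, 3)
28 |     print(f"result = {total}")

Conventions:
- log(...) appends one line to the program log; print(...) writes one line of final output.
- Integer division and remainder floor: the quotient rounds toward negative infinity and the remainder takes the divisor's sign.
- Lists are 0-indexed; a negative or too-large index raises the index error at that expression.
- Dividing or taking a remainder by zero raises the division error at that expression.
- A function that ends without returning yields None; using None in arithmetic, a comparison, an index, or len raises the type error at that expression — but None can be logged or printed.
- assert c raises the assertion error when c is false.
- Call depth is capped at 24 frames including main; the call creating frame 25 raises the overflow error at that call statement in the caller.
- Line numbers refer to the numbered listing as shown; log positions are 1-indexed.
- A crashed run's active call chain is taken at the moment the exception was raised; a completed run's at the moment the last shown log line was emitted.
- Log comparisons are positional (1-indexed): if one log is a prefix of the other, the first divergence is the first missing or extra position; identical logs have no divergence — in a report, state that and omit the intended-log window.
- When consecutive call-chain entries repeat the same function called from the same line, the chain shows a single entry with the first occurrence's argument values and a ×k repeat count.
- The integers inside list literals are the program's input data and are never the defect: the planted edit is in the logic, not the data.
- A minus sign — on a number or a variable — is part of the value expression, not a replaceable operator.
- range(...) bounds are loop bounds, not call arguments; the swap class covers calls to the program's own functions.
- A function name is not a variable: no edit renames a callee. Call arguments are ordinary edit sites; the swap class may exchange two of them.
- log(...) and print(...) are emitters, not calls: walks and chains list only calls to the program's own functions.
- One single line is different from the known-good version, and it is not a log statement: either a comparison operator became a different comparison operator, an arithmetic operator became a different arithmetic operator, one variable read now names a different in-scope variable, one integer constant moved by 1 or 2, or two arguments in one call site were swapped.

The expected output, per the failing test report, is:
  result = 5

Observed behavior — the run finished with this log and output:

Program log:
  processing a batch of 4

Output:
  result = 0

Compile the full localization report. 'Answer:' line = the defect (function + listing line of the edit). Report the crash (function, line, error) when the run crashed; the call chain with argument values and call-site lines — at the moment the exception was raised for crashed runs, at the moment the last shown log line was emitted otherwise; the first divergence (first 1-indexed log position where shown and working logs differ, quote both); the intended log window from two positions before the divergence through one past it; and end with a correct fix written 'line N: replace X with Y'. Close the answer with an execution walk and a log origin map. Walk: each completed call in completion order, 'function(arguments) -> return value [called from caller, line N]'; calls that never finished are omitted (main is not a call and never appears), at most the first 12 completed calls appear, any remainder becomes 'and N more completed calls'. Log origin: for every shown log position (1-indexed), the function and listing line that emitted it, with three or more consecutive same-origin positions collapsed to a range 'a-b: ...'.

Answer: the defect is in clip_value at line 18.
The tell: No log line changed; the fault shows up purely in the output.
Call chain: main.
First divergence: none — the logs agree in full.
Execution walk:
  update_gauge([2, 5, 4, 6]) -> 17  [called from resolve_slot, line 13]
  process_batch(0, 15) -> 15  [called from process_batch, line 4]
  process_batch(1, 14) -> 15  [called from process_batch, line 4]
  process_batch(2, 12) -> 15  [called from process_batch, line 4]
  process_batch(3, 9) -> 15  [called from process_batch, line 4]
  process_batch(4, 5) -> 15  [called from process_batch, line 4]
  process_batch(5, 0) -> 15  [called from resolve_slot, line 15]
  resolve_slot([2, 5, 4, 6]) -> 15  [called from main, line 26]
  clip_value(15, 3) -> 0  [called from main, line 27]
Log line origins:
  1: logged in main at line 25
A correct fix: line 18: replace `<=` with `!=`.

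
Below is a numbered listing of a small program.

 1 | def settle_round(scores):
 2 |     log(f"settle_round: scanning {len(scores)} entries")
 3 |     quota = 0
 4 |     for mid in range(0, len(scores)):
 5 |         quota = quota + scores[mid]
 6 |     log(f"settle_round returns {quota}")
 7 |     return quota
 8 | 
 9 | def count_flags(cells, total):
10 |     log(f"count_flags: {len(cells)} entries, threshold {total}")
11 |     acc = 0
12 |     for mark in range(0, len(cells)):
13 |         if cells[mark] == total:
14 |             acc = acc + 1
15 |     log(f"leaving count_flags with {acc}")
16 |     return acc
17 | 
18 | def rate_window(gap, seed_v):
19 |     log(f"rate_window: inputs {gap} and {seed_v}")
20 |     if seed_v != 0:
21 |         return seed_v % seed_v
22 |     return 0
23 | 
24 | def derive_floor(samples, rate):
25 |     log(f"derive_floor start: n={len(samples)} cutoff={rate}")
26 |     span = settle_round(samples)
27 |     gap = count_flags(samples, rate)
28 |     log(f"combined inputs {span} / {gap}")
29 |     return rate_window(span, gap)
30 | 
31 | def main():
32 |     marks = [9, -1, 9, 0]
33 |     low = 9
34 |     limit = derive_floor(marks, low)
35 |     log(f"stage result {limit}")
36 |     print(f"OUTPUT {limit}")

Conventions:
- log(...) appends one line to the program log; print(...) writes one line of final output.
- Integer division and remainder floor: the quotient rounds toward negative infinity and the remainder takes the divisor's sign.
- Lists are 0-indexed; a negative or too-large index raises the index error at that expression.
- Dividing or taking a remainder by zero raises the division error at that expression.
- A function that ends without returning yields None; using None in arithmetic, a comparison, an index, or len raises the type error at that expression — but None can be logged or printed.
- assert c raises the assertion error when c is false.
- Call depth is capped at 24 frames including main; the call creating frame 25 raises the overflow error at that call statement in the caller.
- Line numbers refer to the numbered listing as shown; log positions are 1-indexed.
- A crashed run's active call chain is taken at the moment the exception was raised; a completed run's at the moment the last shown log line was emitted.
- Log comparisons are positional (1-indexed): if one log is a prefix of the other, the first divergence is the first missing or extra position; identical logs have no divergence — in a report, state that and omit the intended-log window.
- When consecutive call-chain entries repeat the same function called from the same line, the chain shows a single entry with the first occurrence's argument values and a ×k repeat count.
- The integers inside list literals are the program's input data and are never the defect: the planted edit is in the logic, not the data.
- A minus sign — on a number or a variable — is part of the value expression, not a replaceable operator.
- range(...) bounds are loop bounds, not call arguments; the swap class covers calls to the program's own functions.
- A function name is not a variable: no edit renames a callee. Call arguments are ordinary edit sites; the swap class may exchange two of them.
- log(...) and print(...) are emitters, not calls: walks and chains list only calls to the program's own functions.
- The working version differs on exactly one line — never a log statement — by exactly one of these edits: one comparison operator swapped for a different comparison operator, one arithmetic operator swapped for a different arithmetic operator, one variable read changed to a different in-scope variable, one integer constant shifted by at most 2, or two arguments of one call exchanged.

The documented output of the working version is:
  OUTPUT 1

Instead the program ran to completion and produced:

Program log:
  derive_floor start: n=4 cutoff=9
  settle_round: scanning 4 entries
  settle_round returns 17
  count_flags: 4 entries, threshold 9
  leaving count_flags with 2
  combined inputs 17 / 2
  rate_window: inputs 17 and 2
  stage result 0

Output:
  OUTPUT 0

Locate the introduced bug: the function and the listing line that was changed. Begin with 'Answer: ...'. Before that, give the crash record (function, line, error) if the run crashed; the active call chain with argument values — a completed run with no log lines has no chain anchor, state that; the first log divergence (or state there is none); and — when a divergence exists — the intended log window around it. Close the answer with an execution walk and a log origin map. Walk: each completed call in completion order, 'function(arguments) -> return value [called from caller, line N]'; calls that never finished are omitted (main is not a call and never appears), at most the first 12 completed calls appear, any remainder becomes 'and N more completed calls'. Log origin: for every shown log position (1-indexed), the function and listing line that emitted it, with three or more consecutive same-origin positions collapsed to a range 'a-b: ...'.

Answer: the defect is in rate_window at line 21.
Core observation: Position 8 is the first bad log line: 'stage result 0' should read 'stage result 1'.
Call chain: main.
First divergence: position 8 — shown 'stage result 0', intended 'stage result 1'.
Intended log window:
  6: combined inputs 17 / 2
  7: rate_window: inputs 17 and 2
  8: stage result 1
Execution walk:
  settle_round([9, -1, 9, 0]) -> 17  [called from derive_floor, line 26]
  count_flags([9, -1, 9, 0], 9) -> 2  [called from derive_floor, line 27]
  rate_window(17, 2) -> 0  [called from derive_floor, line 29]
  derive_floor([9, -1, 9, 0], 9) -> 0  [called from main, line 34]
Log origins:
  1: from derive_floor, line 25
  2: from settle_round, line 2
  3: from settle_round, line 6
  4: from count_flags, line 10
  5: from count_flags, line 15
  6: from derive_floor, line 28
  7: from rate_window, line 19
  8: from main, line 35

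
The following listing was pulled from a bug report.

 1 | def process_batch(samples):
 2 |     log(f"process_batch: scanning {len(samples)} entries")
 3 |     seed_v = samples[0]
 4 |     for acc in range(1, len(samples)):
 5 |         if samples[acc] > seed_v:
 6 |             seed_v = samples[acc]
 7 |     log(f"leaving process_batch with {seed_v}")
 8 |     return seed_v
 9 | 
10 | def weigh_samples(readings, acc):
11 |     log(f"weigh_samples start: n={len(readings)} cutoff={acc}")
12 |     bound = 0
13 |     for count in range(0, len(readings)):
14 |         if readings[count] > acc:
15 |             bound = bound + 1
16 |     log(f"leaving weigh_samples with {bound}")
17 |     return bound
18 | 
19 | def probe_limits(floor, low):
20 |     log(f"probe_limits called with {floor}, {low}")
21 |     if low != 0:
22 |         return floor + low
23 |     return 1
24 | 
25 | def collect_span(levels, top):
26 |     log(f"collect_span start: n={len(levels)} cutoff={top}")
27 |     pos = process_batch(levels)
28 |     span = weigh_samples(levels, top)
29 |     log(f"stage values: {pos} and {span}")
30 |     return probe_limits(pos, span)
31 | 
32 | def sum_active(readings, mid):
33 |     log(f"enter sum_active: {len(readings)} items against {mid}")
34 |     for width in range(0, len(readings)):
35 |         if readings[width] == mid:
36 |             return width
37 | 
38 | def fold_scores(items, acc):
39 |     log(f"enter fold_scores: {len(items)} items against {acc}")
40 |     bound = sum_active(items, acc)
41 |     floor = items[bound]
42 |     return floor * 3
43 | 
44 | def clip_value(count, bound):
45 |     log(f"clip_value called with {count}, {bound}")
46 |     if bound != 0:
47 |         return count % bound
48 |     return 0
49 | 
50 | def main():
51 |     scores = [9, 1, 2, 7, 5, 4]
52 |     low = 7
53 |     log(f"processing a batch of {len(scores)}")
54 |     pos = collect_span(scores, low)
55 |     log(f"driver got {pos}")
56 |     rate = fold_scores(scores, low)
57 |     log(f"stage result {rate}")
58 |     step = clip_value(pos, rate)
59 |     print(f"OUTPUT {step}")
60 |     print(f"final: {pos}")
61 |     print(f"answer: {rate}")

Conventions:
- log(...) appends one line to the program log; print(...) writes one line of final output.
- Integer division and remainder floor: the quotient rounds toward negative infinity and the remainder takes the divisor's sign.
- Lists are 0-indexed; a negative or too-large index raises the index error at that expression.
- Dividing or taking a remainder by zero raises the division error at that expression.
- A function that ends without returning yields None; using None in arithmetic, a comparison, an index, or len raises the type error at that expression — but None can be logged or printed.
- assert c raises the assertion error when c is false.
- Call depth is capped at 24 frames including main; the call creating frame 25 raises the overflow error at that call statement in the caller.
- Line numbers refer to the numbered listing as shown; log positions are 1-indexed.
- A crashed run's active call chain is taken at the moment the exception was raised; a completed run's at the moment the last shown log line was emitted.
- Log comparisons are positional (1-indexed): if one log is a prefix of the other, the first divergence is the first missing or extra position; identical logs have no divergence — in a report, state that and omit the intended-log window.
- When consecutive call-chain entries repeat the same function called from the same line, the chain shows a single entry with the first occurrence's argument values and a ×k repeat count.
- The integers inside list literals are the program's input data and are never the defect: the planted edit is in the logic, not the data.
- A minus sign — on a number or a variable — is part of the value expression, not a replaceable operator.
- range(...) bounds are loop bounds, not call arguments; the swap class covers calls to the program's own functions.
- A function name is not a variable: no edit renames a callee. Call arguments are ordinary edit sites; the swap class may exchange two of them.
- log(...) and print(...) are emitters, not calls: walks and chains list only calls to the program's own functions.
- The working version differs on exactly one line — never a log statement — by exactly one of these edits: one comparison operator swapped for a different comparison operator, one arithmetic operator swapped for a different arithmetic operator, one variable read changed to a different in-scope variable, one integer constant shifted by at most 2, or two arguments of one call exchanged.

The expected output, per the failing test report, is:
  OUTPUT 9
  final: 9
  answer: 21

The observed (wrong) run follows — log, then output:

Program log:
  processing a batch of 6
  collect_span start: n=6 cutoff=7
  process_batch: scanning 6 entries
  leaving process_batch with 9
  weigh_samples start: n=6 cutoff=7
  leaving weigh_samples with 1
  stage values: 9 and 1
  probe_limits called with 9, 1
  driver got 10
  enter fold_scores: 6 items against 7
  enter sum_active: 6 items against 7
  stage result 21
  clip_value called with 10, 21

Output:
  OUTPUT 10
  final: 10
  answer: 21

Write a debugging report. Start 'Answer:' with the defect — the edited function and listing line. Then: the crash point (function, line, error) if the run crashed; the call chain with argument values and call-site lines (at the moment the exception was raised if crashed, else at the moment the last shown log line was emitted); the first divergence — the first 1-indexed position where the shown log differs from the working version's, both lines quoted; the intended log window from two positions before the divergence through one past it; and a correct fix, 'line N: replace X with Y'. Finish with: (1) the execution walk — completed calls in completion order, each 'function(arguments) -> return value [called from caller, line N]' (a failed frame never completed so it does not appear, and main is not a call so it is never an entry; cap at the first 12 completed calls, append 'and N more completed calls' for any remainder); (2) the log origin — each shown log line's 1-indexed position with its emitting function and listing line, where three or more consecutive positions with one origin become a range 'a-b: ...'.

Answer: the defect is in probe_limits at line 22.
The tell: Position 9 is the first bad log line: 'driver got 10' should read 'driver got 9'.
Call chain: main -> clip_value(10, 21) (called at line 58).
First divergence: at position 9 the run shows 'driver got 10' where the working version logs 'driver got 9'.
Intended log window:
  7: stage values: 9 and 1
  8: probe_limits called with 9, 1
  9: driver got 9
  10: enter fold_scores: 6 items against 7
Execution walk:
  process_batch([9, 1, 2, 7, 5, 4]) -> 9  [called from collect_span, line 27]
  weigh_samples([9, 1, 2, 7, 5, 4], 7) -> 1  [called from collect_span, line 28]
  probe_limits(9, 1) -> 10  [called from collect_span, line 30]
  collect_span([9, 1, 2, 7, 5, 4], 7) -> 10  [called from main, line 54]
  sum_active([9, 1, 2, 7, 5, 4], 7) -> 3  [called from fold_scores, line 40]
  fold_scores([9, 1, 2, 7, 5, 4], 7) -> 21  [called from main, line 56]
  clip_value(10, 21) -> 10  [called from main, line 58]
Origin of each log line:
  1: emitted by main (line 53)
  2: emitted by collect_span (line 26)
  3: emitted by process_batch (line 2)
  4: emitted by process_batch (line 7)
  5: emitted by weigh_samples (line 11)
  6: emitted by weigh_samples (line 16)
  7: emitted by collect_span (line 29)
  8: emitted by probe_limits (line 20)
  9: emitted by main (line 55)
  10: emitted by fold_scores (line 39)
  11: emitted by sum_active (line 33)
  12: emitted by main (line 57)
  13: emitted by clip_value (line 45)
A correct fix: line 22: replace `+` with `//`.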